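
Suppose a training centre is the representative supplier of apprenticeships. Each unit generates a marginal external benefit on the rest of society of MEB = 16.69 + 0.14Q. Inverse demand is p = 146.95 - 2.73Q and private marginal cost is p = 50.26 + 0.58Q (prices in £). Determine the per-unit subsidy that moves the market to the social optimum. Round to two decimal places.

Social marginal cost = private MC − MEB = 33.57 + 0.44Q.
Set SMC = demand: 33.57 + 0.44Q = 146.95 - 2.73Q → Q* = 35.7666.
The Pigouvian subsidy equals MEB at Q*: 16.69 + 0.14×35.7666 = 21.6973.

subsidy = £21.70 per unit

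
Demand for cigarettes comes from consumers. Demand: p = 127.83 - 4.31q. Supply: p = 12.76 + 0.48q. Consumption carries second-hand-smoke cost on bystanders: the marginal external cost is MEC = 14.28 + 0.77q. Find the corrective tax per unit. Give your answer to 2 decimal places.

tax = 28.24 per unit

Social marginal benefit = demand − MEC = 113.55 - 5.08q.
Set SMB = MC: 113.55 - 5.08q = 12.76 + 0.48q → q* = 18.1277.
The Pigouvian tax equals MEC at q*: 14.28 + 0.77×18.1277 = 28.2383.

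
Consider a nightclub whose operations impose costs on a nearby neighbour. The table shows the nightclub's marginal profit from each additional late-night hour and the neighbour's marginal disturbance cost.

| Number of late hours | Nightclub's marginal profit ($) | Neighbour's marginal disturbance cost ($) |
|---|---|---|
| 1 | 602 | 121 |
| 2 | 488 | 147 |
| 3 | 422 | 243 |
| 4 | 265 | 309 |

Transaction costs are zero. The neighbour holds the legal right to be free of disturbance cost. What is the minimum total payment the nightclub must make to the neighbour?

$511

Efficient level: marginal profit ≥ marginal disturbance cost through level 3, so k* = 3.
With the neighbour holding the right, the nightclub must at least compensate total damage at k*: 121 + 147 + 243 = 511.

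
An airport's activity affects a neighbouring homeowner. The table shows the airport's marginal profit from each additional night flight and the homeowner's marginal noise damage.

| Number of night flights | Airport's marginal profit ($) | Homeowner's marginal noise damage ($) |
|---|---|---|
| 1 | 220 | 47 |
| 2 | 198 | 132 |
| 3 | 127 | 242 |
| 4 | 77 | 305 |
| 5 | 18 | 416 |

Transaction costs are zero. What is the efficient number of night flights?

2

Bargaining reaches the level where marginal profit last exceeds marginal noise damage.
That holds through level 2 (198 ≥ 132) but not at 3 (127 < 242).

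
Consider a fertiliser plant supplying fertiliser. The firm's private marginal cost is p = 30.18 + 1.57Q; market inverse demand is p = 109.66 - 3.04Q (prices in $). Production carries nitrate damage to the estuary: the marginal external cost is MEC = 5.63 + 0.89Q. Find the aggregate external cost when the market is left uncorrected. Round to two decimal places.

Market equilibrium (private): 30.18 + 1.57Q = 109.66 - 3.04Q → Q_m = 17.2408.
Total external cost = ∫₀^{Q_m} (5.63 + 0.89Q) dQ = 5.63×17.2408 + ½×0.89×17.2408² = 229.3398.

$229.34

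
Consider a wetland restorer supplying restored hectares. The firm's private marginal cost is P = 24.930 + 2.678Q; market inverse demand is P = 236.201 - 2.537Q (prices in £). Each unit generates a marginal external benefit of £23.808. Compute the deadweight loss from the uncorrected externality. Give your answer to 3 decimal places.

Market equilibrium (private): 24.930 + 2.678Q = 236.201 - 2.537Q → Q_m = 40.5122.
Social marginal cost = private MC − MEB = 1.122 + 2.678Q.
Set SMC = demand: 1.122 + 2.678Q = 236.201 - 2.537Q → Q* = 45.0775.
The welfare-loss triangle has base |Q_m − Q*| and height MEB(Q_m) (the vertical gap between SMC and demand is zero at Q* and MEB at Q_m).
DWL = ½ × 4.5653 × 23.8080 = 54.3453.

DWL = £54.345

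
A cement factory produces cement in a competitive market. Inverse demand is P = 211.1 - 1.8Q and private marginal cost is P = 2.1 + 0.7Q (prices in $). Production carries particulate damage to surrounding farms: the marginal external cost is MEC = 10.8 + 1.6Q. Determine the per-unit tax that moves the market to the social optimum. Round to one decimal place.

Social marginal cost = private MC + MEC = 12.9 + 2.3Q.
Set SMC = demand: 12.9 + 2.3Q = 211.1 - 1.8Q → Q* = 48.3415.
The Pigouvian tax equals MEC at Q*: 10.8 + 1.6×48.3415 = 88.1464.

tax = $88.1 per unit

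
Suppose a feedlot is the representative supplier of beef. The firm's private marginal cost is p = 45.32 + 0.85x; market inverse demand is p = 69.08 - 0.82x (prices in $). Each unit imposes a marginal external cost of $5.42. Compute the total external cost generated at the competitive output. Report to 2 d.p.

$77.11

Market equilibrium (private): 45.32 + 0.85x = 69.08 - 0.82x → x_m = 14.2275.
Total external cost = MEC × x_m = 5.42 × 14.2275 = 77.1131.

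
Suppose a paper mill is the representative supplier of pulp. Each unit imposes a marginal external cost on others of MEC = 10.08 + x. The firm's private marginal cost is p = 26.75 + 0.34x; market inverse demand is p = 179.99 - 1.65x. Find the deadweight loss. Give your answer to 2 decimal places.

DWL = 1268.19

Market equilibrium (private): 26.75 + 0.34x = 179.99 - 1.65x → x_m = 77.0050.
Social marginal cost = private MC + MEC = 36.83 + 1.34x.
Set SMC = demand: 36.83 + 1.34x = 179.99 - 1.65x → x* = 47.8796.
Between x* and x_m the wedge SMC − demand runs linearly from 0 to MEC(x_m), so the loss is a triangle.
DWL = ½ × 29.1254 × 87.0850 = 1268.1927.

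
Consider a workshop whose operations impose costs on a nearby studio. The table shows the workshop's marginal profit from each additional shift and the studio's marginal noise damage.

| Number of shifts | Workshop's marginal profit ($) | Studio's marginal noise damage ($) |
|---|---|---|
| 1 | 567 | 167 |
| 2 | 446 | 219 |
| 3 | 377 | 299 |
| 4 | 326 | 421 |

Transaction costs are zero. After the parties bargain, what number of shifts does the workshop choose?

Bargaining reaches the level where marginal profit last exceeds marginal noise damage.
That holds through level 3 (377 ≥ 299) but not at 4 (326 < 421).

3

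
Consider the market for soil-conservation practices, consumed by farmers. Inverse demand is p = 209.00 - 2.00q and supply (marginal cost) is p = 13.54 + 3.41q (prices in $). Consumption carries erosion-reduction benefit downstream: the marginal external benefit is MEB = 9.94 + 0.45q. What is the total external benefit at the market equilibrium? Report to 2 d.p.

$652.83

Market equilibrium (private): 13.54 + 3.41q = 209.00 - 2.00q → q_m = 36.1294.
Total external benefit = ∫₀^{q_m} (9.94 + 0.45q) dq = 9.94×36.1294 + ½×0.45×36.1294² = 652.8263.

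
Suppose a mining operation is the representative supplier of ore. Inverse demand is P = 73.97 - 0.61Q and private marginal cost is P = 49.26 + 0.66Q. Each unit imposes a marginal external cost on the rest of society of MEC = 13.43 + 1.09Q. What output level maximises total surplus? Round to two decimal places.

Social marginal cost = private MC + MEC = 62.69 + 1.75Q.
Set SMC = demand: 62.69 + 1.75Q = 73.97 - 0.61Q → Q* = 4.7797.

Q* = 4.78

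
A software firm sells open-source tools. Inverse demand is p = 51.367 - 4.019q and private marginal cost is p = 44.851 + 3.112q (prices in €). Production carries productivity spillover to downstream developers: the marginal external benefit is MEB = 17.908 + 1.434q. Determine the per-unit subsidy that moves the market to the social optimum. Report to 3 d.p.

subsidy = €24.056 per unit

Social marginal cost = private MC − MEB = 26.943 + 1.678q.
Set SMC = demand: 26.943 + 1.678q = 51.367 - 4.019q → q* = 4.2872.
The Pigouvian subsidy equals MEB at q*: 17.908 + 1.434×4.2872 = 24.0558.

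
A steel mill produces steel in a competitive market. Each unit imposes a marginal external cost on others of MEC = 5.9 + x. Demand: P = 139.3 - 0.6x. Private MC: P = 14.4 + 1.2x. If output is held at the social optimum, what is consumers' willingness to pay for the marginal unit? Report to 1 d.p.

Social marginal cost = private MC + MEC = 20.3 + 2.2x.
Set SMC = demand: 20.3 + 2.2x = 139.3 - 0.6x → x* = 42.5000.
Consumer price on the demand curve at x*: 139.3 − 0.6×42.5000 = 113.8000.

P = 113.8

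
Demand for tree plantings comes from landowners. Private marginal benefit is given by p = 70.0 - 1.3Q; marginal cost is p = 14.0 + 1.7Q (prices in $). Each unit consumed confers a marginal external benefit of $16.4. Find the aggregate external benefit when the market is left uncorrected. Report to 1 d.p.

$306.1

Market equilibrium (private): 14.0 + 1.7Q = 70.0 - 1.3Q → Q_m = 18.6667.
Total external benefit = MEB × Q_m = 16.4 × 18.6667 = 306.1339.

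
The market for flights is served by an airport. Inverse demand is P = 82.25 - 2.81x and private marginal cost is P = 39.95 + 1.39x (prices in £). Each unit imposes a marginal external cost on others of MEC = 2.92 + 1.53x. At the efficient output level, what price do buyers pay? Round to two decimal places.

Social marginal cost = private MC + MEC = 42.87 + 2.92x.
Set SMC = demand: 42.87 + 2.92x = 82.25 - 2.81x → x* = 6.8726.
Consumer price on the demand curve at x*: 82.25 − 2.81×6.8726 = 62.9380.

P = £62.94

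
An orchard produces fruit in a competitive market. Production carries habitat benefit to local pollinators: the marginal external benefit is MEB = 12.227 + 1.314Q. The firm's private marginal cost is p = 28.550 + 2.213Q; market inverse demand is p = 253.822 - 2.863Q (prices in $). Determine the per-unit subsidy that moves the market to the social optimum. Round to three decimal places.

subsidy = $95.181 per unit

Social marginal cost = private MC − MEB = 16.323 + 0.899Q.
Set SMC = demand: 16.323 + 0.899Q = 253.822 - 2.863Q → Q* = 63.1310.
The Pigouvian subsidy equals MEB at Q*: 12.227 + 1.314×63.1310 = 95.1811.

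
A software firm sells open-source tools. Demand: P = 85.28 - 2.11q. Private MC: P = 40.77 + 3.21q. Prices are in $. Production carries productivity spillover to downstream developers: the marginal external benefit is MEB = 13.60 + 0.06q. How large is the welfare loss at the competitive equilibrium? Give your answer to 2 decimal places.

DWL = $18.90

Market equilibrium (private): 40.77 + 3.21q = 85.28 - 2.11q → q_m = 8.3665.
Social marginal cost = private MC − MEB = 27.17 + 3.15q.
Set SMC = demand: 27.17 + 3.15q = 85.28 - 2.11q → q* = 11.0475.
Between q* and q_m the wedge demand − SMC runs linearly from 0 to MEB(q_m), so the loss is a triangle.
DWL = ½ × 2.6810 × 14.1020 = 18.9037.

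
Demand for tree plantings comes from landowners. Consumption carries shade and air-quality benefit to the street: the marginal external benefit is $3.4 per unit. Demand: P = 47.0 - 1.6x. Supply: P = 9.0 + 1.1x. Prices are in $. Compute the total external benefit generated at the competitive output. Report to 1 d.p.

$47.9

Market equilibrium (private): 9.0 + 1.1x = 47.0 - 1.6x → x_m = 14.0741.
Total external benefit = MEB × x_m = 3.4 × 14.0741 = 47.8519.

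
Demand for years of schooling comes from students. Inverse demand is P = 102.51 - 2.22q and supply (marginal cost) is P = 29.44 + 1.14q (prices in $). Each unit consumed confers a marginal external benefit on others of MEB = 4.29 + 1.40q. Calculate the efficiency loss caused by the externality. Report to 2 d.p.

DWL = $307.80

Market equilibrium (private): 29.44 + 1.14q = 102.51 - 2.22q → q_m = 21.7470.
Social marginal benefit = demand + MEB = 106.80 - 0.82q.
Set SMB = MC: 106.80 - 0.82q = 29.44 + 1.14q → q* = 39.4694.
Height of the DWL triangle at q_m is SMB(q_m) − MC(q_m) = MEB(q_m) = 34.7358.
DWL = ½ × 17.7224 × 34.7358 = 307.8009.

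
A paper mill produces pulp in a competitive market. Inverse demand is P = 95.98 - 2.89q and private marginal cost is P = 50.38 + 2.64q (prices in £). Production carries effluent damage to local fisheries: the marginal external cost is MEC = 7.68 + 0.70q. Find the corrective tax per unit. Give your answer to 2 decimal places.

tax = £11.94 per unit

Social marginal cost = private MC + MEC = 58.06 + 3.34q.
Set SMC = demand: 58.06 + 3.34q = 95.98 - 2.89q → q* = 6.0867.
The Pigouvian tax equals MEC at q*: 7.68 + 0.70×6.0867 = 11.9407.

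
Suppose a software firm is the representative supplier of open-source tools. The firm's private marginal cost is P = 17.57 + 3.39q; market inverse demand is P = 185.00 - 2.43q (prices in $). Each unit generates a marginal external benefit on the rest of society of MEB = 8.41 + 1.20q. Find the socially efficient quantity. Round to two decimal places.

Social marginal cost = private MC − MEB = 9.16 + 2.19q.
Set SMC = demand: 9.16 + 2.19q = 185.00 - 2.43q → q* = 38.0606.

q* = 38.06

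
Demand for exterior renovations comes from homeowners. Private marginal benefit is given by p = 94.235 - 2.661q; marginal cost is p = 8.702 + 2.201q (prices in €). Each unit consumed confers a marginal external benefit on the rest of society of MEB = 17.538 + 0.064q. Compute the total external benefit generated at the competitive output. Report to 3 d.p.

€318.434

Market equilibrium (private): 8.702 + 2.201q = 94.235 - 2.661q → q_m = 17.5921.
Total external benefit = ∫₀^{q_m} (17.538 + 0.064q) dq = 17.538×17.5921 + ½×0.064×17.5921² = 318.4337.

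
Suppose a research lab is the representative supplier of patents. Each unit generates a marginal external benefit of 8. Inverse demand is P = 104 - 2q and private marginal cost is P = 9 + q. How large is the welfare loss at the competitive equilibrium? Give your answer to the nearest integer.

Market equilibrium (private): 9 + q = 104 - 2q → q_m = 31.6667.
Social marginal cost = private MC − MEB = 1 + q.
Set SMC = demand: 1 + q = 104 - 2q → q* = 34.3333.
The loss is the area between SMC and demand from q* to q_m; with linear curves that's a triangle of height MEB(q_m).
DWL = ½ × 2.6666 × 8.0000 = 10.6664.

DWL = 11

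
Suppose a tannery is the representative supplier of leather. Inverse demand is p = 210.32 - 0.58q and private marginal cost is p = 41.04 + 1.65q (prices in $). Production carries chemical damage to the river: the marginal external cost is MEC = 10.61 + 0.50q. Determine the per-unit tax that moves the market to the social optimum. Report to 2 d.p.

Social marginal cost = private MC + MEC = 51.65 + 2.15q.
Set SMC = demand: 51.65 + 2.15q = 210.32 - 0.58q → q* = 58.1209.
The Pigouvian tax equals MEC at q*: 10.61 + 0.50×58.1209 = 39.6705.

tax = $39.67 per unit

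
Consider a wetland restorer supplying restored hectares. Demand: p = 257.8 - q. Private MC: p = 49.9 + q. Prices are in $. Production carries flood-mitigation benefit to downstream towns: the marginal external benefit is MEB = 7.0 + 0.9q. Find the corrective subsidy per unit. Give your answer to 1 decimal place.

subsidy = $182.8 per unit

Social marginal cost = private MC − MEB = 42.9 + 0.1q.
Set SMC = demand: 42.9 + 0.1q = 257.8 - q → q* = 195.3636.
The Pigouvian subsidy equals MEB at q*: 7.0 + 0.9×195.3636 = 182.8272.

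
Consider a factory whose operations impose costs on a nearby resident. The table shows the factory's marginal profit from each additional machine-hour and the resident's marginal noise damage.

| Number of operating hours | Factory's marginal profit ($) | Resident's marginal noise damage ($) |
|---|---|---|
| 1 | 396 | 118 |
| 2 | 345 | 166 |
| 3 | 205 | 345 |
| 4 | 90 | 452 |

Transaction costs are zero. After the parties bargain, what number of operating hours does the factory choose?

Bargaining reaches the level where marginal profit last exceeds marginal noise damage.
That holds through level 2 (345 ≥ 166) but not at 3 (205 < 345).

2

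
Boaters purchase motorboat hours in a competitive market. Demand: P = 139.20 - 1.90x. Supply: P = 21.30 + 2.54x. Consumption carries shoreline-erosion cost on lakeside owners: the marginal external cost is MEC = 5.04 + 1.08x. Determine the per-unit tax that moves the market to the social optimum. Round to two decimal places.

Social marginal benefit = demand − MEC = 134.16 - 2.98x.
Set SMB = MC: 134.16 - 2.98x = 21.30 + 2.54x → x* = 20.4457.
The Pigouvian tax equals MEC at x*: 5.04 + 1.08×20.4457 = 27.1214.

tax = 27.12 per unit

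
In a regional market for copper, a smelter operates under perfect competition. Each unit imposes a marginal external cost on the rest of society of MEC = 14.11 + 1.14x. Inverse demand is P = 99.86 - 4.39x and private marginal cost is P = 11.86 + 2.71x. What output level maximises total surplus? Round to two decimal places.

Social marginal cost = private MC + MEC = 25.97 + 3.85x.
Set SMC = demand: 25.97 + 3.85x = 99.86 - 4.39x → x* = 8.9672.

x* = 8.97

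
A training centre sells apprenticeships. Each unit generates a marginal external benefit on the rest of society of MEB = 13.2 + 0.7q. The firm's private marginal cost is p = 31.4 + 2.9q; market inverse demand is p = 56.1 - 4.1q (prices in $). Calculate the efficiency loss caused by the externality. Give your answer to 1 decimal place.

Market equilibrium (private): 31.4 + 2.9q = 56.1 - 4.1q → q_m = 3.5286.
Social marginal cost = private MC − MEB = 18.2 + 2.2q.
Set SMC = demand: 18.2 + 2.2q = 56.1 - 4.1q → q* = 6.0159.
Between q* and q_m the wedge demand − SMC runs linearly from 0 to MEB(q_m), so the loss is a triangle.
DWL = ½ × 2.4873 × 15.6700 = 19.4880.

DWL = $19.5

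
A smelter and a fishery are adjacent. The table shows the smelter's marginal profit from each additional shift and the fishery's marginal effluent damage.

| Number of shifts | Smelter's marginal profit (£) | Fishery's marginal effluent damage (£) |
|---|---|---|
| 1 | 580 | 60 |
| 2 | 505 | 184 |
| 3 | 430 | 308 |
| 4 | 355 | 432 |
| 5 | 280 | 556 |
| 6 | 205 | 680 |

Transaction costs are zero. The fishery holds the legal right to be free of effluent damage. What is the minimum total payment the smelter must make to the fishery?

Efficient level: marginal profit ≥ marginal effluent damage through level 3, so k* = 3.
With the fishery holding the right, the smelter must at least compensate total damage at k*: 60 + 184 + 308 = 552.

£552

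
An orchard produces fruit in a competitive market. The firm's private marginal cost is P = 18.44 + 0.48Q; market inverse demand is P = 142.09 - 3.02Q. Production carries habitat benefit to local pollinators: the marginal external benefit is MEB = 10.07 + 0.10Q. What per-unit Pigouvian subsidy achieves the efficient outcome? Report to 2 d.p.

subsidy = 14.00 per unit

Social marginal cost = private MC − MEB = 8.37 + 0.38Q.
Set SMC = demand: 8.37 + 0.38Q = 142.09 - 3.02Q → Q* = 39.3294.
The Pigouvian subsidy equals MEB at Q*: 10.07 + 0.10×39.3294 = 14.0029.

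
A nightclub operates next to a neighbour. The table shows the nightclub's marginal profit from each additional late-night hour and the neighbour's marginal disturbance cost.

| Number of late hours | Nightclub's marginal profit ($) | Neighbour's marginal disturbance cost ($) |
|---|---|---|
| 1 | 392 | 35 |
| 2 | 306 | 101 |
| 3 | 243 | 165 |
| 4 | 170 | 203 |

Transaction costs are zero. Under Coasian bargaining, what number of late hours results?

Bargaining reaches the level where marginal profit last exceeds marginal disturbance cost.
That holds through level 3 (243 ≥ 165) but not at 4 (170 < 203).

3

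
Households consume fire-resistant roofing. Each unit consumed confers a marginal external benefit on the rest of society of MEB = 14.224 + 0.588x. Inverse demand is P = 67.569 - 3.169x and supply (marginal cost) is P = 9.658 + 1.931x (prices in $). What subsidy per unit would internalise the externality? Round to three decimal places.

subsidy = $23.625 per unit

Social marginal benefit = demand + MEB = 81.793 - 2.581x.
Set SMB = MC: 81.793 - 2.581x = 9.658 + 1.931x → x* = 15.9874.
The Pigouvian subsidy equals MEB at x*: 14.224 + 0.588×15.9874 = 23.6246.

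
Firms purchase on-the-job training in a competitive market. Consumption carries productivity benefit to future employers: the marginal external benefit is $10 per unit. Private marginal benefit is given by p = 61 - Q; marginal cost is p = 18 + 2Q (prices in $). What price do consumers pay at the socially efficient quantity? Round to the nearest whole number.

P = $43

Social marginal benefit = demand + MEB = 71 - Q.
Set SMB = MC: 71 - Q = 18 + 2Q → Q* = 17.6667.
Consumer price on the demand curve at Q*: 61 − 1×17.6667 = 43.3333.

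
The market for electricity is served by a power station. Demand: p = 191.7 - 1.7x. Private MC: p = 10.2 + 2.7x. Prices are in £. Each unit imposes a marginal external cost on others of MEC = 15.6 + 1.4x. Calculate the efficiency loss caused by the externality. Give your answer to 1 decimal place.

Market equilibrium (private): 10.2 + 2.7x = 191.7 - 1.7x → x_m = 41.2500.
Social marginal cost = private MC + MEC = 25.8 + 4.1x.
Set SMC = demand: 25.8 + 4.1x = 191.7 - 1.7x → x* = 28.6034.
Height of the DWL triangle at x_m is SMC(x_m) − demand(x_m) = MEC(x_m) = 73.3500.
DWL = ½ × 12.6466 × 73.3500 = 463.8141.

DWL = £463.8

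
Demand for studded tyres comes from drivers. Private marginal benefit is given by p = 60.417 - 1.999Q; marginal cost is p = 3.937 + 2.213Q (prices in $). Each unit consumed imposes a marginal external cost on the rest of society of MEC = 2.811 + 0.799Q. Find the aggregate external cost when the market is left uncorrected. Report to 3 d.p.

$109.527

Market equilibrium (private): 3.937 + 2.213Q = 60.417 - 1.999Q → Q_m = 13.4093.
Total external cost = ∫₀^{Q_m} (2.811 + 0.799Q) dQ = 2.811×13.4093 + ½×0.799×13.4093² = 109.5274.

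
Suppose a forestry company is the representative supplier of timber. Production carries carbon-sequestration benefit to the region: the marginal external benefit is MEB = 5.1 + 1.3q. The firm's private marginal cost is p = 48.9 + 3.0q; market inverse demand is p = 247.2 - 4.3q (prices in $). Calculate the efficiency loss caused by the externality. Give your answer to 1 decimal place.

DWL = $136.1

Market equilibrium (private): 48.9 + 3.0q = 247.2 - 4.3q → q_m = 27.1644.
Social marginal cost = private MC − MEB = 43.8 + 1.7q.
Set SMC = demand: 43.8 + 1.7q = 247.2 - 4.3q → q* = 33.9000.
The loss is the area between SMC and demand from q* to q_m; with linear curves that's a triangle of height MEB(q_m).
DWL = ½ × 6.7356 × 40.4137 = 136.1053.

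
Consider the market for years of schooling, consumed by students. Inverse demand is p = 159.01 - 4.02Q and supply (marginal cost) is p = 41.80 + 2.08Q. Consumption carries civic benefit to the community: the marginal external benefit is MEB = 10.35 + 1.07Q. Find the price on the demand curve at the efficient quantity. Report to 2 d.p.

P = 57.06

Social marginal benefit = demand + MEB = 169.36 - 2.95Q.
Set SMB = MC: 169.36 - 2.95Q = 41.80 + 2.08Q → Q* = 25.3598.
Consumer price on the demand curve at Q*: 159.01 − 4.02×25.3598 = 57.0636.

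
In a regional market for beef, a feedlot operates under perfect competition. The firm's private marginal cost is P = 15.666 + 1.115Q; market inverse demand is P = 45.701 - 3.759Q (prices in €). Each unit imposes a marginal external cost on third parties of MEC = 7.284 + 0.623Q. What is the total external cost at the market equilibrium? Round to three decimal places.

Market equilibrium (private): 15.666 + 1.115Q = 45.701 - 3.759Q → Q_m = 6.1623.
Total external cost = ∫₀^{Q_m} (7.284 + 0.623Q) dQ = 7.284×6.1623 + ½×0.623×6.1623² = 56.7151.

€56.715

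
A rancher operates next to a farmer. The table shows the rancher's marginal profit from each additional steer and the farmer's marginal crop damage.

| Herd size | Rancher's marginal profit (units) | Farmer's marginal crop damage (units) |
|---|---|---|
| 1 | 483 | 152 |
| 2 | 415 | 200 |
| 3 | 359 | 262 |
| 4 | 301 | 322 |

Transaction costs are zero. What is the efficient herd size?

Bargaining reaches the level where marginal profit last exceeds marginal crop damage.
That holds through level 3 (359 ≥ 262) but not at 4 (301 < 322).

3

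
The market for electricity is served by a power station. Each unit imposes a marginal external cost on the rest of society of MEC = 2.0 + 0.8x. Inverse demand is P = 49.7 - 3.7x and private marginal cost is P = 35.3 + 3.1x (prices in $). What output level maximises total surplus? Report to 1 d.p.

Social marginal cost = private MC + MEC = 37.3 + 3.9x.
Set SMC = demand: 37.3 + 3.9x = 49.7 - 3.7x → x* = 1.6316.

x* = 1.6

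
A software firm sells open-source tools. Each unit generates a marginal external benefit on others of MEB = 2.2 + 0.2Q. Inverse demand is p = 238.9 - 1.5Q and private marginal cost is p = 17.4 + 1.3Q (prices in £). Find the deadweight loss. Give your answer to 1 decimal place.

Market equilibrium (private): 17.4 + 1.3Q = 238.9 - 1.5Q → Q_m = 79.1071.
Social marginal cost = private MC − MEB = 15.2 + 1.1Q.
Set SMC = demand: 15.2 + 1.1Q = 238.9 - 1.5Q → Q* = 86.0385.
Height of the DWL triangle at Q_m is demand(Q_m) − SMC(Q_m) = MEB(Q_m) = 18.0214.
DWL = ½ × 6.9314 × 18.0214 = 62.4568.

DWL = £62.5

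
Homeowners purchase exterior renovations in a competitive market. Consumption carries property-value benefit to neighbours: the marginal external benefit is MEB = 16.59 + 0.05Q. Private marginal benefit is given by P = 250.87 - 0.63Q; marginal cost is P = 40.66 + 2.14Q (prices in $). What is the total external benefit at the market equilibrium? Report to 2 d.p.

Market equilibrium (private): 40.66 + 2.14Q = 250.87 - 0.63Q → Q_m = 75.8881.
Total external benefit = ∫₀^{Q_m} (16.59 + 0.05Q) dQ = 16.59×75.8881 + ½×0.05×75.8881² = 1402.9587.

$1402.96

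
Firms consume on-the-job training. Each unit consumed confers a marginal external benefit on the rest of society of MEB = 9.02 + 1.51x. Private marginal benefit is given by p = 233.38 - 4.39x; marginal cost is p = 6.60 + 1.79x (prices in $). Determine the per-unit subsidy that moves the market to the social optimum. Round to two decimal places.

subsidy = $85.26 per unit

Social marginal benefit = demand + MEB = 242.40 - 2.88x.
Set SMB = MC: 242.40 - 2.88x = 6.60 + 1.79x → x* = 50.4925.
The Pigouvian subsidy equals MEB at x*: 9.02 + 1.51×50.4925 = 85.2637.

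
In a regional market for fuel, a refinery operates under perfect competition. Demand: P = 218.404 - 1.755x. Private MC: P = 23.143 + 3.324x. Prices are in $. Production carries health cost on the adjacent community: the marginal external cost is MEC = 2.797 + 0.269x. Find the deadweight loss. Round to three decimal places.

Market equilibrium (private): 23.143 + 3.324x = 218.404 - 1.755x → x_m = 38.4448.
Social marginal cost = private MC + MEC = 25.940 + 3.593x.
Set SMC = demand: 25.940 + 3.593x = 218.404 - 1.755x → x* = 35.9880.
The welfare-loss triangle has base |x_m − x*| and height MEC(x_m) (the vertical gap between SMC and demand is zero at x* and MEC at x_m).
DWL = ½ × 2.4568 × 13.1386 = 16.1395.

DWL = $16.139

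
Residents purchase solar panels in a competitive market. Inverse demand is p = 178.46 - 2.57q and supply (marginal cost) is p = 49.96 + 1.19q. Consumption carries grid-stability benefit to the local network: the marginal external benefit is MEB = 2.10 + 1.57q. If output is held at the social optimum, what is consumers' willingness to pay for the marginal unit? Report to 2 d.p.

Social marginal benefit = demand + MEB = 180.56 - q.
Set SMB = MC: 180.56 - q = 49.96 + 1.19q → q* = 59.6347.
Consumer price on the demand curve at q*: 178.46 − 2.57×59.6347 = 25.1988.

P = 25.20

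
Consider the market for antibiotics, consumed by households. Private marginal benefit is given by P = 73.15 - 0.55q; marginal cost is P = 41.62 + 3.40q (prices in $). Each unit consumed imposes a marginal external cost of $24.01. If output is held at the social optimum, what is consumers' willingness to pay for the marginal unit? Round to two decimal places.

Social marginal benefit = demand − MEC = 49.14 - 0.55q.
Set SMB = MC: 49.14 - 0.55q = 41.62 + 3.40q → q* = 1.9038.
Consumer price on the demand curve at q*: 73.15 − 0.55×1.9038 = 72.1029.

P = $72.10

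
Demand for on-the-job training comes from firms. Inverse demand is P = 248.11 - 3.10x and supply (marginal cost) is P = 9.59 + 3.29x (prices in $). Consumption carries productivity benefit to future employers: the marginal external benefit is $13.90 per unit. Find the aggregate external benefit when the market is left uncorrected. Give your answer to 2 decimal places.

$518.85

Market equilibrium (private): 9.59 + 3.29x = 248.11 - 3.10x → x_m = 37.3271.
Total external benefit = MEB × x_m = 13.90 × 37.3271 = 518.8467.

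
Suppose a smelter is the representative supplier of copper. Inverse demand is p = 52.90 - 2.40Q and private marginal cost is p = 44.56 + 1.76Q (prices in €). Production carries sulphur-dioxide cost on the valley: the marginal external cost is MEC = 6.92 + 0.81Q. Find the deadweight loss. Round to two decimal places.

DWL = €7.34

Market equilibrium (private): 44.56 + 1.76Q = 52.90 - 2.40Q → Q_m = 2.0048.
Social marginal cost = private MC + MEC = 51.48 + 2.57Q.
Set SMC = demand: 51.48 + 2.57Q = 52.90 - 2.40Q → Q* = 0.2857.
Between Q* and Q_m the wedge SMC − demand runs linearly from 0 to MEC(Q_m), so the loss is a triangle.
DWL = ½ × 1.7191 × 8.5439 = 7.3439.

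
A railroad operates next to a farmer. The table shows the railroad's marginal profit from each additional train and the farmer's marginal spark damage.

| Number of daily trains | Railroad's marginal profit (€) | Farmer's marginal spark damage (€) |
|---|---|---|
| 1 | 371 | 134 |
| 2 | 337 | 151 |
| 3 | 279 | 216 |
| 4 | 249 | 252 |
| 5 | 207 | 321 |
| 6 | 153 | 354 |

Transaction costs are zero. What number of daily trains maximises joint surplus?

3

Bargaining reaches the level where marginal profit last exceeds marginal spark damage.
That holds through level 3 (279 ≥ 216) but not at 4 (249 < 252).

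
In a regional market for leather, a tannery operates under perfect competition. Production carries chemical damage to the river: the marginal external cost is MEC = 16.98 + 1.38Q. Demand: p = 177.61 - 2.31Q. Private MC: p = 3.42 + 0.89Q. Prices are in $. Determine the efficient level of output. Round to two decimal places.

Social marginal cost = private MC + MEC = 20.40 + 2.27Q.
Set SMC = demand: 20.40 + 2.27Q = 177.61 - 2.31Q → Q* = 34.3253.

Q* = 34.33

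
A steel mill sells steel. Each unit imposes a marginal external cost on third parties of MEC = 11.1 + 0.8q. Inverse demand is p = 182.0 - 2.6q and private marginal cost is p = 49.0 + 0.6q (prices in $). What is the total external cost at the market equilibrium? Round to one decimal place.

Market equilibrium (private): 49.0 + 0.6q = 182.0 - 2.6q → q_m = 41.5625.
Total external cost = ∫₀^{q_m} (11.1 + 0.8q) dq = 11.1×41.5625 + ½×0.8×41.5625² = 1152.3203.

$1152.3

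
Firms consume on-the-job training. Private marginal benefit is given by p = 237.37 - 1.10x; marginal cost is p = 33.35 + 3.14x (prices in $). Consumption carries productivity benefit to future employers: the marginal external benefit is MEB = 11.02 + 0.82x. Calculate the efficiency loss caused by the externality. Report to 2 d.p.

Market equilibrium (private): 33.35 + 3.14x = 237.37 - 1.10x → x_m = 48.1179.
Social marginal benefit = demand + MEB = 248.39 - 0.28x.
Set SMB = MC: 248.39 - 0.28x = 33.35 + 3.14x → x* = 62.8772.
Height of the DWL triangle at x_m is SMB(x_m) − MC(x_m) = MEB(x_m) = 50.4767.
DWL = ½ × 14.7593 × 50.4767 = 372.5004.

DWL = $372.50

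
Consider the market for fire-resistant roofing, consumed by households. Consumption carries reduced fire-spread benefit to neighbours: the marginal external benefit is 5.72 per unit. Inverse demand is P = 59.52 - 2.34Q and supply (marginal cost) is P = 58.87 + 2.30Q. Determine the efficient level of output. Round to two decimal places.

Social marginal benefit = demand + MEB = 65.24 - 2.34Q.
Set SMB = MC: 65.24 - 2.34Q = 58.87 + 2.30Q → Q* = 1.3728.

Q* = 1.37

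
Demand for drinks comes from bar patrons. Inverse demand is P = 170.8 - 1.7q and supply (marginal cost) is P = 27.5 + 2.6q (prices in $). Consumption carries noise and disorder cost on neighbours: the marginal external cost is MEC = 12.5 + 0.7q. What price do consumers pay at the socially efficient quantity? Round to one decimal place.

P = $126.3

Social marginal benefit = demand − MEC = 158.3 - 2.4q.
Set SMB = MC: 158.3 - 2.4q = 27.5 + 2.6q → q* = 26.1600.
Consumer price on the demand curve at q*: 170.8 − 1.7×26.1600 = 126.3280.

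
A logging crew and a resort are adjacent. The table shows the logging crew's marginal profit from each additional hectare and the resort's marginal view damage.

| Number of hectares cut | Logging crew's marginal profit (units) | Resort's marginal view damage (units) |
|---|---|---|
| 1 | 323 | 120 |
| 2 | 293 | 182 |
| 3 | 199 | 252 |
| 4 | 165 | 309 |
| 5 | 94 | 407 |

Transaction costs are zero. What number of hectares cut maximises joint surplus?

2

Bargaining reaches the level where marginal profit last exceeds marginal view damage.
That holds through level 2 (293 ≥ 182) but not at 3 (199 < 252).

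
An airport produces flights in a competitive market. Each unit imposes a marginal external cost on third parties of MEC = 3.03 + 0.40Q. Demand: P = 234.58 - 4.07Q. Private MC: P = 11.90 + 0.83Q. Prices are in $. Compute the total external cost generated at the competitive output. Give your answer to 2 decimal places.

$550.75

Market equilibrium (private): 11.90 + 0.83Q = 234.58 - 4.07Q → Q_m = 45.4449.
Total external cost = ∫₀^{Q_m} (3.03 + 0.40Q) dQ = 3.03×45.4449 + ½×0.40×45.4449² = 550.7458.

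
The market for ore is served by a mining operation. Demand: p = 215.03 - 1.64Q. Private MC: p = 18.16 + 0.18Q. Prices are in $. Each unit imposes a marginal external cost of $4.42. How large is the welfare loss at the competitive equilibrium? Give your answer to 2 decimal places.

DWL = $5.37

Market equilibrium (private): 18.16 + 0.18Q = 215.03 - 1.64Q → Q_m = 108.1703.
Social marginal cost = private MC + MEC = 22.58 + 0.18Q.
Set SMC = demand: 22.58 + 0.18Q = 215.03 - 1.64Q → Q* = 105.7418.
The loss is the area between SMC and demand from Q* to Q_m; with linear curves that's a triangle of height MEC(Q_m).
DWL = ½ × 2.4285 × 4.4200 = 5.3670.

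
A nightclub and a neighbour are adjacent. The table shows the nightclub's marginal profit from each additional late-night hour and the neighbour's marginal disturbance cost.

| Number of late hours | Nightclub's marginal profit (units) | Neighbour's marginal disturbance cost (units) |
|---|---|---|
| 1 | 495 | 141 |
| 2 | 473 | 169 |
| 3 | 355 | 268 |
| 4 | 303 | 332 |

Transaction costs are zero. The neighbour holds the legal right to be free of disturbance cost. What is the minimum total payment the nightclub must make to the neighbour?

578

Efficient level: marginal profit ≥ marginal disturbance cost through level 3, so k* = 3.
With the neighbour holding the right, the nightclub must at least compensate total damage at k*: 141 + 169 + 268 = 578.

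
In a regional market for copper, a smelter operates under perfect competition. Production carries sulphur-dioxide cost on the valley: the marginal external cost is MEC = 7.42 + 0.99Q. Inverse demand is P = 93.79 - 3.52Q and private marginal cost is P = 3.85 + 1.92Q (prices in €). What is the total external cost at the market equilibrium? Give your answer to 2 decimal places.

Market equilibrium (private): 3.85 + 1.92Q = 93.79 - 3.52Q → Q_m = 16.5331.
Total external cost = ∫₀^{Q_m} (7.42 + 0.99Q) dQ = 7.42×16.5331 + ½×0.99×16.5331² = 257.9806.

€257.98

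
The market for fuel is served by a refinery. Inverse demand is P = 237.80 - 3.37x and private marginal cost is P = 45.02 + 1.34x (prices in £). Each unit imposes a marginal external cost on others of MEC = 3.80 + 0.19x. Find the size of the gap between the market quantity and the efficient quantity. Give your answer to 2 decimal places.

2.36 units

Market equilibrium (private): 45.02 + 1.34x = 237.80 - 3.37x → x_m = 40.9299.
Social marginal cost = private MC + MEC = 48.82 + 1.53x.
Set SMC = demand: 48.82 + 1.53x = 237.80 - 3.37x → x* = 38.5673.
Gap = |40.9299 − 38.5673| = 2.3626.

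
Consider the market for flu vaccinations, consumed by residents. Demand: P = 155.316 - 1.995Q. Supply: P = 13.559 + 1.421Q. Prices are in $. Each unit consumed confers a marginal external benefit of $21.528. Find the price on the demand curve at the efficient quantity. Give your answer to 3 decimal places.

Social marginal benefit = demand + MEB = 176.844 - 1.995Q.
Set SMB = MC: 176.844 - 1.995Q = 13.559 + 1.421Q → Q* = 47.8001.
Consumer price on the demand curve at Q*: 155.316 − 1.995×47.8001 = 59.9548.

P = $59.955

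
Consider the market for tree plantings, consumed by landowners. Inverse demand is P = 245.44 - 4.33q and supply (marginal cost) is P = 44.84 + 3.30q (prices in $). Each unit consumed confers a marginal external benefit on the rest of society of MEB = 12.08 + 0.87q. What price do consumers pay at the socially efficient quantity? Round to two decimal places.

Social marginal benefit = demand + MEB = 257.52 - 3.46q.
Set SMB = MC: 257.52 - 3.46q = 44.84 + 3.30q → q* = 31.4615.
Consumer price on the demand curve at q*: 245.44 − 4.33×31.4615 = 109.2117.

P = $109.21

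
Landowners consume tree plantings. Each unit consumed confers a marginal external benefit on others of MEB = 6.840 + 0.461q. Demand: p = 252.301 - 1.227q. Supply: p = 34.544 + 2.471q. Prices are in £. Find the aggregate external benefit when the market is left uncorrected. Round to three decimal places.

£1202.022

Market equilibrium (private): 34.544 + 2.471q = 252.301 - 1.227q → q_m = 58.8851.
Total external benefit = ∫₀^{q_m} (6.840 + 0.461q) dq = 6.840×58.8851 + ½×0.461×58.8851² = 1202.0225.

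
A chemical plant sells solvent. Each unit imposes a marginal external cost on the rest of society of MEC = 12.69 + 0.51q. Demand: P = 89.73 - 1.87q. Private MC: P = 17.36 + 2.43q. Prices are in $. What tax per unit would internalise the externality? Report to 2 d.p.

tax = $19.02 per unit

Social marginal cost = private MC + MEC = 30.05 + 2.94q.
Set SMC = demand: 30.05 + 2.94q = 89.73 - 1.87q → q* = 12.4075.
The Pigouvian tax equals MEC at q*: 12.69 + 0.51×12.4075 = 19.0178.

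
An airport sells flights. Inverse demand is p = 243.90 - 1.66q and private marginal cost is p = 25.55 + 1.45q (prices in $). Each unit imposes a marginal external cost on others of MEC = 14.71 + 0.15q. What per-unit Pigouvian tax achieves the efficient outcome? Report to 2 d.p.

Social marginal cost = private MC + MEC = 40.26 + 1.60q.
Set SMC = demand: 40.26 + 1.60q = 243.90 - 1.66q → q* = 62.4663.
The Pigouvian tax equals MEC at q*: 14.71 + 0.15×62.4663 = 24.0799.

tax = $24.08 per unit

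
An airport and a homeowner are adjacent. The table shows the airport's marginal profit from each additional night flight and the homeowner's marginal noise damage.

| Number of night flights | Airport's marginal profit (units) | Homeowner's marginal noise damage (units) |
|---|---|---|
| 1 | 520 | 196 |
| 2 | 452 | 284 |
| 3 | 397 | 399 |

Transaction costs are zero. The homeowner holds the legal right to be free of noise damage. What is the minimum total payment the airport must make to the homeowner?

Efficient level: marginal profit ≥ marginal noise damage through level 2, so k* = 2.
With the homeowner holding the right, the airport must at least compensate total damage at k*: 196 + 284 = 480.

480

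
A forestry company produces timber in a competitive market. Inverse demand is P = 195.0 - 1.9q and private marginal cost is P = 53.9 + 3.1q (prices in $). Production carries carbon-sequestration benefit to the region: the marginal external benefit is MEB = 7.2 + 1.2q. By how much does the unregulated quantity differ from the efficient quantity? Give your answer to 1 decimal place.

Market equilibrium (private): 53.9 + 3.1q = 195.0 - 1.9q → q_m = 28.2200.
Social marginal cost = private MC − MEB = 46.7 + 1.9q.
Set SMC = demand: 46.7 + 1.9q = 195.0 - 1.9q → q* = 39.0263.
Gap = |28.2200 − 39.0263| = 10.8063.

10.8 units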